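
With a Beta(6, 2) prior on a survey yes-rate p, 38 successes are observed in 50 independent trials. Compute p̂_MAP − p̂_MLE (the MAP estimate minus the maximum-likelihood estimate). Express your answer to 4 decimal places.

Posterior is Beta(44, 14); MAP = (44−1)/(58−2) = 43/56 ≈ 0.76786.
MLE ignores the prior: p̂_MLE = k/n = 38/50 ≈ 0.76000.
Difference = 43/56 − 38/50 = 11/1400 ≈ 0.0079.

MAP − MLE = 0.0079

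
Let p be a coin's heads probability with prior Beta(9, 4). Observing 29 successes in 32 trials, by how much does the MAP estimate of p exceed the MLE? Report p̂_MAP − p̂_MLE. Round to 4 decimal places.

Posterior is Beta(38, 7); MAP = (38−1)/(45−2) = 37/43 ≈ 0.86047.
MLE ignores the prior: p̂_MLE = k/n = 29/32 ≈ 0.90625.
Difference = 37/43 − 29/32 = -63/1376 ≈ -0.0458.

MAP − MLE = -0.0458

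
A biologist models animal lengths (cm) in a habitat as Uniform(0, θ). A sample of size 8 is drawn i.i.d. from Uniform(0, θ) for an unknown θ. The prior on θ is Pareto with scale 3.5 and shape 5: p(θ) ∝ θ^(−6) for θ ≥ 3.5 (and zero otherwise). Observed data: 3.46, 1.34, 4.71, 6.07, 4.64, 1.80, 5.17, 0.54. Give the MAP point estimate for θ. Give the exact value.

θ̂_MAP = 6.07

The Uniform(0, θ) likelihood is θ^(−n) for θ ≥ max(xᵢ), zero otherwise. Here max(xᵢ) = 6.07.
Posterior ∝ θ^(−6) · θ^(−8) = θ^(−14) on θ ≥ max(3.5, 6.07) = 6.07.
This density is strictly decreasing in θ, so the posterior mode lies at the lower boundary of the support.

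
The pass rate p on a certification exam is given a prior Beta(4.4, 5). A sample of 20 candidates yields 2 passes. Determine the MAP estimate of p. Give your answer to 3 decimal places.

Prior: Beta(4.4, 5).
Data: 2 successes in 20 trials. The binomial likelihood contributes p^2(1−p)^18, so the posterior is Beta(4.4+2, 5+18) = Beta(6.4, 23).
For Beta(a, b) with a, b > 1 the mode is (a−1)/(a+b−2) = 5.4/27.4 ≈ 0.197.

p̂_MAP = 0.197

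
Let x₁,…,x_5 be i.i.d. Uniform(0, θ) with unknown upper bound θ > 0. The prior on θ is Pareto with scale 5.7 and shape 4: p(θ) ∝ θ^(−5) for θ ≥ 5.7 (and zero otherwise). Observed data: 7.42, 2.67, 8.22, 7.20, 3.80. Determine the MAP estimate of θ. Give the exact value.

The Uniform(0, θ) likelihood is θ^(−n) for θ ≥ max(xᵢ), zero otherwise. Here max(xᵢ) = 8.22.
Posterior ∝ θ^(−5) · θ^(−5) = θ^(−10) on θ ≥ max(5.7, 8.22) = 8.22.
This density is strictly decreasing in θ, so the posterior mode lies at the lower boundary of the support.

θ̂_MAP = 8.22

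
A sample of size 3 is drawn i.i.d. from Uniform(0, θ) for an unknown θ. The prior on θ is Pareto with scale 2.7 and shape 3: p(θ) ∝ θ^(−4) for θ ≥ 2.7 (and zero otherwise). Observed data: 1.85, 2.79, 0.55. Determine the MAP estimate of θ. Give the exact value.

The Uniform(0, θ) likelihood is θ^(−n) for θ ≥ max(xᵢ), zero otherwise. Here max(xᵢ) = 2.79.
Posterior ∝ θ^(−4) · θ^(−3) = θ^(−7) on θ ≥ max(2.7, 2.79) = 2.79.
This density is strictly decreasing in θ, so the posterior mode lies at the lower boundary of the support.

θ̂_MAP = 2.79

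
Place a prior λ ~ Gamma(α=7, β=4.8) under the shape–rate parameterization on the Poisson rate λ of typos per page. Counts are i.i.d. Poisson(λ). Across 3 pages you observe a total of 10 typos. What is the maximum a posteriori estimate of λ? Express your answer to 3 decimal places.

λ̂_MAP = 2.051

Σxᵢ = 10, n = 3.
Posterior ∝ λ^6e^(−4.8λ) · λ^10e^(−3λ) = λ^16e^(−7.8λ), i.e. Gamma(shape=17, rate=7.8).
The mode of a Gamma(a, b) with a ≥ 1 (shape–rate) is (a−1)/b = 16/7.8 ≈ 2.051.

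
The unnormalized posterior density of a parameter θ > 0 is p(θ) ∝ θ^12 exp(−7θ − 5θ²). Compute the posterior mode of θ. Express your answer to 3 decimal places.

θ̂_MAP = 0.800

ℓ'(θ) = 12/θ − 7 − 10θ. Setting this to zero and multiplying by θ: 10θ² + 7θ − 12 = 0.
θ = (−7 + √(7² + 4·10·12)) / (2·10) = (−7 + √529) / 20 = (−7 + 23)/20 = 4/5.
ℓ''(θ) = −12/θ² − 10 < 0, confirming a maximum.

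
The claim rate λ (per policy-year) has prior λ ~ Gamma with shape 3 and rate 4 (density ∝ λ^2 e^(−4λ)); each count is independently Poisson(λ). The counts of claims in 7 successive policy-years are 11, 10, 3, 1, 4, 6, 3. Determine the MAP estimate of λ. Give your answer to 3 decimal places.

λ̂_MAP = 3.636

Σxᵢ = 11+10+3+1+4+6+3 = 38, with n = 7.
Posterior ∝ λ^2e^(−4λ) · λ^38e^(−7λ) = λ^40e^(−11λ), i.e. Gamma(shape=41, rate=11).
The mode of a Gamma(a, b) with a ≥ 1 (shape–rate) is (a−1)/b = 40/11 ≈ 3.636.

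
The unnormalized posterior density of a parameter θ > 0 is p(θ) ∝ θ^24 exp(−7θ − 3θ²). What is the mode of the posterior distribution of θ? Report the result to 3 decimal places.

θ̂_MAP = 1.500

ℓ'(θ) = 24/θ − 7 − 6θ. Setting this to zero and multiplying by θ: 6θ² + 7θ − 24 = 0.
θ = (−7 + √(7² + 4·6·24)) / (2·6) = (−7 + √625) / 12 = (−7 + 25)/12 = 3/2.
ℓ''(θ) = −24/θ² − 6 < 0, confirming a maximum.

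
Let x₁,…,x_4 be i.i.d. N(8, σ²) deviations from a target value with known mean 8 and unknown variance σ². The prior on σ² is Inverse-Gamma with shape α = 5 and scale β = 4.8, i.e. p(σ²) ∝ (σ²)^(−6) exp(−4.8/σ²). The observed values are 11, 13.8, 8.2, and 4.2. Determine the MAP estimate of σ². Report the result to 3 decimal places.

σ̂²_MAP = 4.170

Sum of squared deviations about the known mean: SS = (11−8)² + (13.8−8)² + (8.2−8)² + (4.2−8)² = 57.12.
The Normal likelihood contributes (σ²)^(−n/2) exp(−SS/(2σ²)), so the posterior is Inverse-Gamma(α + n/2, β + SS/2) = Inverse-Gamma(7, 33.36).
The mode of Inverse-Gamma(a, b) is b/(a+1) = 33.36/8 ≈ 4.170.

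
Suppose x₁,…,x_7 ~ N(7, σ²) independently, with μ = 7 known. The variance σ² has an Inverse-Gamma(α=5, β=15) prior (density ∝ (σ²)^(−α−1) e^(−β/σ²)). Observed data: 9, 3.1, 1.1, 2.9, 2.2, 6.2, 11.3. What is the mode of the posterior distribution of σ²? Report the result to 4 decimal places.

σ̂²_MAP = 7.5263

Sum of squared deviations about the known mean: SS = (9−7)² + (3.1−7)² + (1.1−7)² + (2.9−7)² + (2.2−7)² + (6.2−7)² + (11.3−7)² = 113.
The Normal likelihood contributes (σ²)^(−n/2) exp(−SS/(2σ²)), so the posterior is Inverse-Gamma(α + n/2, β + SS/2) = Inverse-Gamma(8.5, 71.5).
The mode of Inverse-Gamma(a, b) is b/(a+1) = 71.5/9.5 ≈ 7.5263.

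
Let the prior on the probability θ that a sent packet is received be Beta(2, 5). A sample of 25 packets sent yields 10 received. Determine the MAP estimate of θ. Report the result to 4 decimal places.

θ̂_MAP = 0.3667

Prior: Beta(2, 5).
Data: 10 successes in 25 trials. The binomial likelihood contributes θ^10(1−θ)^15, so the posterior is Beta(2+10, 5+15) = Beta(12, 20).
For Beta(a, b) with a, b > 1 the mode is (a−1)/(a+b−2) = 11/30 ≈ 0.3667.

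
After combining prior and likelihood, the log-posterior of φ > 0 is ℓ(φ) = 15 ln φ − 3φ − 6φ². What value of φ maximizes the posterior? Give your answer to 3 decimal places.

ℓ'(φ) = 15/φ − 3 − 12φ. Setting this to zero and multiplying by φ: 12φ² + 3φ − 15 = 0.
φ = (−3 + √(3² + 4·12·15)) / (2·12) = (−3 + √729) / 24 = (−3 + 27)/24 = 1.
ℓ''(φ) = −15/φ² − 12 < 0, confirming a maximum.

φ̂_MAP = 1.000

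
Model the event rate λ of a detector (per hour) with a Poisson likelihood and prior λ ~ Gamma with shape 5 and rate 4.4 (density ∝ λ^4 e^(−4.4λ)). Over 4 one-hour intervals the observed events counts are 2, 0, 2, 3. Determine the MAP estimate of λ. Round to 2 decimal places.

Σxᵢ = 2+0+2+3 = 7, with n = 4.
Posterior ∝ λ^4e^(−4.4λ) · λ^7e^(−4λ) = λ^11e^(−8.4λ), i.e. Gamma(shape=12, rate=8.4).
The mode of a Gamma(a, b) with a ≥ 1 (shape–rate) is (a−1)/b = 11/8.4 ≈ 1.31.

λ̂_MAP = 1.31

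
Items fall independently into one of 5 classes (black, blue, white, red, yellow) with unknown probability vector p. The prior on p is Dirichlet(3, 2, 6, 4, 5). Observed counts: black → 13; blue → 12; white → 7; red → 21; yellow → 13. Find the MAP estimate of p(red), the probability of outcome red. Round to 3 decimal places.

The posterior is Dirichlet(αᵢ + nᵢ) = Dirichlet(16, 14, 13, 25, 18).
For a Dirichlet(a₁,…,a_K) with all aᵢ > 1, the mode has j-th component (aⱼ − 1)/(Σaᵢ − K).
Here Σaᵢ = 86 and K = 5, so p(red) = (25 − 1)/(86 − 5) = 24/81 ≈ 0.296.

MAP estimate of p(red) = 0.296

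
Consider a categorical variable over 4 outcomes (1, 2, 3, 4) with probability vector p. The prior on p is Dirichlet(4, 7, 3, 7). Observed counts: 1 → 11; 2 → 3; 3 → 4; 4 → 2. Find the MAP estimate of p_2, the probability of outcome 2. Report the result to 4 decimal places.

The posterior is Dirichlet(αᵢ + nᵢ) = Dirichlet(15, 10, 7, 9).
For a Dirichlet(a₁,…,a_K) with all aᵢ > 1, the mode has j-th component (aⱼ − 1)/(Σaᵢ − K).
Here Σaᵢ = 41 and K = 4, so p_2 = (10 − 1)/(41 − 4) = 9/37 ≈ 0.2432.

MAP estimate: 0.2432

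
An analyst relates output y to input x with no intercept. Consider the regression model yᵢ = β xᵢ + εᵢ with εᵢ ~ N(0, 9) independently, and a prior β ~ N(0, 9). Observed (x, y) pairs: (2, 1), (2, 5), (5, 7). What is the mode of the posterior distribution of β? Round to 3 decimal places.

β̂_MAP = 1.382

log p(β | y) = −Σ(yᵢ − βxᵢ)²/(2·9) − β²/(2·9) + const.
Setting the derivative to zero: Σxᵢ(yᵢ − βxᵢ)/9 − β/9 = 0, so β = Σxᵢyᵢ / (Σxᵢ² + σ²/τ²).
Σxᵢyᵢ = 2·1 + 2·5 + 5·7 = 47; Σxᵢ² = 33; σ²/τ² = 1.
β̂_MAP = 47 / (33 + 1) = 47/34 ≈ 1.382.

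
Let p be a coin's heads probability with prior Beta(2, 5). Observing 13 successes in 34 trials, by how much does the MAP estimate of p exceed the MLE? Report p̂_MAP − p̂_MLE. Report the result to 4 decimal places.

MAP − MLE = -0.0234

Posterior is Beta(15, 26); MAP = (15−1)/(41−2) = 14/39 ≈ 0.35897.
MLE ignores the prior: p̂_MLE = k/n = 13/34 ≈ 0.38235.
Difference = 14/39 − 13/34 = -31/1326 ≈ -0.0234.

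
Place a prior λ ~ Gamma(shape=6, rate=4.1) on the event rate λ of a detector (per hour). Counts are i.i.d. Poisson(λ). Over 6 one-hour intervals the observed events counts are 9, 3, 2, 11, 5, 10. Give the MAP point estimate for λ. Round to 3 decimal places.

Σxᵢ = 9+3+2+11+5+10 = 40, with n = 6.
Posterior ∝ λ^5e^(−4.1λ) · λ^40e^(−6λ) = λ^45e^(−10.1λ), i.e. Gamma(shape=46, rate=10.1).
The mode of a Gamma(a, b) with a ≥ 1 (shape–rate) is (a−1)/b = 45/10.1 ≈ 4.455.

λ̂_MAP = 4.455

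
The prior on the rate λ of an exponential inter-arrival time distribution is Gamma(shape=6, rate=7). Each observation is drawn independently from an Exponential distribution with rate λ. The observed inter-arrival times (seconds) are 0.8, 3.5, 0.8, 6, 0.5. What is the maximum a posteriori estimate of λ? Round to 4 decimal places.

The Exponential(rate=λ) likelihood is ∝ λ^n e^(−λΣtᵢ). Here n = 5 and Σtᵢ = 0.8 + 3.5 + 0.8 + 6 + 0.5 = 11.6.
Posterior ∝ λ^5e^(−7λ) · λ^5e^(−11.6λ) = λ^10e^(−18.6λ), i.e. Gamma(11, 18.6).
Mode = (a−1)/b = 10/18.6 ≈ 0.5376.

λ̂_MAP = 0.5376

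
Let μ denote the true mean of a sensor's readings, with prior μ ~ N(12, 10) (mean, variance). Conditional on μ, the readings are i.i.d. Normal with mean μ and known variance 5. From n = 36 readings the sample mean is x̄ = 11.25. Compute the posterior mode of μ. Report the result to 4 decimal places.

n = 36, x̄ = 11.25.
For a Normal prior and Normal likelihood with known variance, the posterior is Normal; its mode equals its mean, the precision-weighted average.
Prior precision 1/σ₀² = 1/10 = 0.1; data precision n/σ² = 36/5 = 7.2.
μ̂ = (0.1·12 + 7.2·11.25) / (0.1 + 7.2) = 82.2/7.3 = 822/73 ≈ 11.2603.

μ̂_MAP = 11.2603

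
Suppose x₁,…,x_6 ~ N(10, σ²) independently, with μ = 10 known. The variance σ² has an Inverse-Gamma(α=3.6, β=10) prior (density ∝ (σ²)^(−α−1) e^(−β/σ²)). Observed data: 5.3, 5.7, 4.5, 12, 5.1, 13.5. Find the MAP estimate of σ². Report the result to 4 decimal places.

σ̂²_MAP = 8.6243

Sum of squared deviations about the known mean: SS = (5.3−10)² + (5.7−10)² + (4.5−10)² + (12−10)² + (5.1−10)² + (13.5−10)² = 111.09.
The Normal likelihood contributes (σ²)^(−n/2) exp(−SS/(2σ²)), so the posterior is Inverse-Gamma(α + n/2, β + SS/2) = Inverse-Gamma(6.6, 65.545).
The mode of Inverse-Gamma(a, b) is b/(a+1) = 65.545/7.6 ≈ 8.6243.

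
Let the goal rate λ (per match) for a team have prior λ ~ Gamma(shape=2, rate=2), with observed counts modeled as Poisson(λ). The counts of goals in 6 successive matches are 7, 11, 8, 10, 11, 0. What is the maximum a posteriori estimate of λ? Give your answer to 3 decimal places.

λ̂_MAP = 6.000

Σxᵢ = 7+11+8+10+11+0 = 47, with n = 6.
Posterior ∝ λe^(−2λ) · λ^47e^(−6λ) = λ^48e^(−8λ), i.e. Gamma(shape=49, rate=8).
The mode of a Gamma(a, b) with a ≥ 1 (shape–rate) is (a−1)/b = 48/8 ≈ 6.000.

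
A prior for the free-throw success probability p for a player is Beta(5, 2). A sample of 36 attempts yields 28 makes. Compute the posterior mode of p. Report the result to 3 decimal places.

Prior: Beta(5, 2).
Data: 28 successes in 36 trials. The binomial likelihood contributes p^28(1−p)^8, so the posterior is Beta(5+28, 2+8) = Beta(33, 10).
For Beta(a, b) with a, b > 1 the mode is (a−1)/(a+b−2) = 32/41 ≈ 0.780.

p̂_MAP = 0.780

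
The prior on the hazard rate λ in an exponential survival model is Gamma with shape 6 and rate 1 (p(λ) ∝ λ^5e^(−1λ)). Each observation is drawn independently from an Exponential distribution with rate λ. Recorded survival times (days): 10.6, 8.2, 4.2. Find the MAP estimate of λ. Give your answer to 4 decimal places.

λ̂_MAP = 0.3333

The Exponential(rate=λ) likelihood is ∝ λ^n e^(−λΣtᵢ). Here n = 3 and Σtᵢ = 10.6 + 8.2 + 4.2 = 23.
Posterior ∝ λ^5e^(−1λ) · λ^3e^(−23λ) = λ^8e^(−24λ), i.e. Gamma(9, 24).
Mode = (a−1)/b = 8/24 ≈ 0.3333.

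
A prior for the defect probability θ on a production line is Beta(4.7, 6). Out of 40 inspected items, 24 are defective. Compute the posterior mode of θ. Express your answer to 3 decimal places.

Prior: Beta(4.7, 6).
Data: 24 successes in 40 trials. The binomial likelihood contributes θ^24(1−θ)^16, so the posterior is Beta(4.7+24, 6+16) = Beta(28.7, 22).
For Beta(a, b) with a, b > 1 the mode is (a−1)/(a+b−2) = 27.7/48.7 ≈ 0.569.

θ̂_MAP = 0.569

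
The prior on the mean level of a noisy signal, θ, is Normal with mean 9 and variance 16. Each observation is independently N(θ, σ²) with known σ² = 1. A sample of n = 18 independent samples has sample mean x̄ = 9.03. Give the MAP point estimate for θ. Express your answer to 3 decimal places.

θ̂_MAP = 9.030

n = 18, x̄ = 9.03.
For a Normal prior and Normal likelihood with known variance, the posterior is Normal; its mode equals its mean, the precision-weighted average.
Prior precision 1/σ₀² = 1/16 = 0.0625; data precision n/σ² = 18/1 = 18.
θ̂ = (0.0625·9 + 18·9.03) / (0.0625 + 18) = 163.1025/18.0625 = 65241/7225 ≈ 9.030.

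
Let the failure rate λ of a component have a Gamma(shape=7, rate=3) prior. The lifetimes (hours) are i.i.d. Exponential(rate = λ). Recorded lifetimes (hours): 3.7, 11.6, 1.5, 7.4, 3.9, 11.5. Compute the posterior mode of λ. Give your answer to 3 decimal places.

λ̂_MAP = 0.282

The Exponential(rate=λ) likelihood is ∝ λ^n e^(−λΣtᵢ). Here n = 6 and Σtᵢ = 3.7 + 11.6 + 1.5 + 7.4 + 3.9 + 11.5 = 39.6.
Posterior ∝ λ^6e^(−3λ) · λ^6e^(−39.6λ) = λ^12e^(−42.6λ), i.e. Gamma(13, 42.6).
Mode = (a−1)/b = 12/42.6 ≈ 0.282.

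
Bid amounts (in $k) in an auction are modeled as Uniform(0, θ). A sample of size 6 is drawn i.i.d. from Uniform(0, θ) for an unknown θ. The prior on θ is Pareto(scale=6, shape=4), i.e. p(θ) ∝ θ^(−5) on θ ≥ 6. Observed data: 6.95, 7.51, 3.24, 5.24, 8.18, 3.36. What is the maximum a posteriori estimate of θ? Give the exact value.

θ̂_MAP = 8.18

The Uniform(0, θ) likelihood is θ^(−n) for θ ≥ max(xᵢ), zero otherwise. Here max(xᵢ) = 8.18.
Posterior ∝ θ^(−5) · θ^(−6) = θ^(−11) on θ ≥ max(6, 8.18) = 8.18.
This density is strictly decreasing in θ, so the posterior mode lies at the lower boundary of the support.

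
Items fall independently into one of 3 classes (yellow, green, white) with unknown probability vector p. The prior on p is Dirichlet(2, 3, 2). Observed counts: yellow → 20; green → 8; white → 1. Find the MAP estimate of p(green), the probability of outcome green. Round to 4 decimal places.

MAP estimate of p(green) = 0.3030

The posterior is Dirichlet(αᵢ + nᵢ) = Dirichlet(22, 11, 3).
For a Dirichlet(a₁,…,a_K) with all aᵢ > 1, the mode has j-th component (aⱼ − 1)/(Σaᵢ − K).
Here Σaᵢ = 36 and K = 3, so p(green) = (11 − 1)/(36 − 3) = 10/33 ≈ 0.3030.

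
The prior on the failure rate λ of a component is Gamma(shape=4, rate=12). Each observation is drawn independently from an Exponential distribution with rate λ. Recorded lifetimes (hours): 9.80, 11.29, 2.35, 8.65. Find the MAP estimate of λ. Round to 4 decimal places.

λ̂_MAP = 0.1588

The Exponential(rate=λ) likelihood is ∝ λ^n e^(−λΣtᵢ). Here n = 4 and Σtᵢ = 9.80 + 11.29 + 2.35 + 8.65 = 32.09.
Posterior ∝ λ^3e^(−12λ) · λ^4e^(−32.09λ) = λ^7e^(−44.09λ), i.e. Gamma(8, 44.09).
Mode = (a−1)/b = 7/44.09 ≈ 0.1588.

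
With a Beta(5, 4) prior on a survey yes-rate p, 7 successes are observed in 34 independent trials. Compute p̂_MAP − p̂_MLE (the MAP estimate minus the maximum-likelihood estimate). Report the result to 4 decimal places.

MAP − MLE = 0.0624

Posterior is Beta(12, 31); MAP = (12−1)/(43−2) = 11/41 ≈ 0.26829.
MLE ignores the prior: p̂_MLE = k/n = 7/34 ≈ 0.20588.
Difference = 11/41 − 7/34 = 87/1394 ≈ 0.0624.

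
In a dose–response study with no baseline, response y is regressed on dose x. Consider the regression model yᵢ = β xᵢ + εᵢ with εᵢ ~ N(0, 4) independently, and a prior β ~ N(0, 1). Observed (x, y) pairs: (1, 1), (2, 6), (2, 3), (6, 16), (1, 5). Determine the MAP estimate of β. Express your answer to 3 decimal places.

β̂_MAP = 2.400

log p(β | y) = −Σ(yᵢ − βxᵢ)²/(2·4) − β²/(2·1) + const.
Setting the derivative to zero: Σxᵢ(yᵢ − βxᵢ)/4 − β/1 = 0, so β = Σxᵢyᵢ / (Σxᵢ² + σ²/τ²).
Σxᵢyᵢ = 1·1 + 2·6 + 2·3 + 6·16 + 1·5 = 120; Σxᵢ² = 46; σ²/τ² = 4.
β̂_MAP = 120 / (46 + 4) = 120/50 ≈ 2.400.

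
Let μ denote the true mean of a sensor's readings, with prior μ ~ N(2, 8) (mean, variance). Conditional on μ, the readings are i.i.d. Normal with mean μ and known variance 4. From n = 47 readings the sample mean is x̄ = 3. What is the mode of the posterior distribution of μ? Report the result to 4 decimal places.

μ̂_MAP = 2.9895

n = 47, x̄ = 3.
For a Normal prior and Normal likelihood with known variance, the posterior is Normal; its mode equals its mean, the precision-weighted average.
Prior precision 1/σ₀² = 1/8 = 0.125; data precision n/σ² = 47/4 = 11.75.
μ̂ = (0.125·2 + 11.75·3) / (0.125 + 11.75) = 35.5/11.875 = 284/95 ≈ 2.9895.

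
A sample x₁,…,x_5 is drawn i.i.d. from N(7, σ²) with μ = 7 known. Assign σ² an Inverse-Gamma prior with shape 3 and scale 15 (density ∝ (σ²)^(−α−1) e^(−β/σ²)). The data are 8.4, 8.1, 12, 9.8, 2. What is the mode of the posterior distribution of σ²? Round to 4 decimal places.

Sum of squared deviations about the known mean: SS = (8.4−7)² + (8.1−7)² + (12−7)² + (9.8−7)² + (2−7)² = 61.01.
The Normal likelihood contributes (σ²)^(−n/2) exp(−SS/(2σ²)), so the posterior is Inverse-Gamma(α + n/2, β + SS/2) = Inverse-Gamma(5.5, 45.505).
The mode of Inverse-Gamma(a, b) is b/(a+1) = 45.505/6.5 ≈ 7.0008.

σ̂²_MAP = 7.0008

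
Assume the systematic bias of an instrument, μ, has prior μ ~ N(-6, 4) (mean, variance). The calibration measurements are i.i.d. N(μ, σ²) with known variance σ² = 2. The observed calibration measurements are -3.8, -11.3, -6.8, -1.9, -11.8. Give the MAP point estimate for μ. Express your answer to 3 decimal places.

n = 5; x̄ = ((-3.8) + (-11.3) + (-6.8) + (-1.9) + (-11.8))/5 = -35.6/5 = -7.12.
For a Normal prior and Normal likelihood with known variance, the posterior is Normal; its mode equals its mean, the precision-weighted average.
Prior precision 1/σ₀² = 1/4 = 0.25; data precision n/σ² = 5/2 = 2.5.
μ̂ = (0.25·(-6) + 2.5·(-7.12)) / (0.25 + 2.5) = (-19.3)/2.75 = -386/55 ≈ -7.018.

μ̂_MAP = -7.018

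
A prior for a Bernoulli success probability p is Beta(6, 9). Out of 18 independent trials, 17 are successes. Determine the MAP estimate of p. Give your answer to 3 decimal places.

Prior: Beta(6, 9).
Data: 17 successes in 18 trials. The binomial likelihood contributes p^17(1−p)^1, so the posterior is Beta(6+17, 9+1) = Beta(23, 10).
For Beta(a, b) with a, b > 1 the mode is (a−1)/(a+b−2) = 22/31 ≈ 0.710.

p̂_MAP = 0.710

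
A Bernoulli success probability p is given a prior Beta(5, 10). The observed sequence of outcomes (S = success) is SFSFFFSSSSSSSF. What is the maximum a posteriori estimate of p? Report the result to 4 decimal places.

Prior: Beta(5, 10).
Data: 9 successes in 14 trials (from the sequence). The binomial likelihood contributes p^9(1−p)^5, so the posterior is Beta(5+9, 10+5) = Beta(14, 15).
For Beta(a, b) with a, b > 1 the mode is (a−1)/(a+b−2) = 13/27 ≈ 0.4815.

p̂_MAP = 0.4815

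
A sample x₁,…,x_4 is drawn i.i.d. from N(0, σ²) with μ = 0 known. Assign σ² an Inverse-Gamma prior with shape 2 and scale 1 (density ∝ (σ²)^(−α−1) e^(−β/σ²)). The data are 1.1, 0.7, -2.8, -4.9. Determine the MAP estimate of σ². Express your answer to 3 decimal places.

Sum of squared deviations about the known mean: SS = (1.1−0)² + (0.7−0)² + (-2.8−0)² + (-4.9−0)² = 33.55.
The Normal likelihood contributes (σ²)^(−n/2) exp(−SS/(2σ²)), so the posterior is Inverse-Gamma(α + n/2, β + SS/2) = Inverse-Gamma(4, 17.775).
The mode of Inverse-Gamma(a, b) is b/(a+1) = 17.775/5 ≈ 3.555.

σ̂²_MAP = 3.555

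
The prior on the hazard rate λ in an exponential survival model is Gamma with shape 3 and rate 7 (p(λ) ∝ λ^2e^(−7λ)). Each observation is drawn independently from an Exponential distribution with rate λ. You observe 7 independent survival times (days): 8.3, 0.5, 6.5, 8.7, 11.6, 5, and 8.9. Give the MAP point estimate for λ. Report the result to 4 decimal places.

The Exponential(rate=λ) likelihood is ∝ λ^n e^(−λΣtᵢ). Here n = 7 and Σtᵢ = 8.3 + 0.5 + 6.5 + 8.7 + 11.6 + 5 + 8.9 = 49.5.
Posterior ∝ λ^2e^(−7λ) · λ^7e^(−49.5λ) = λ^9e^(−56.5λ), i.e. Gamma(10, 56.5).
Mode = (a−1)/b = 9/56.5 ≈ 0.1593.

λ̂_MAP = 0.1593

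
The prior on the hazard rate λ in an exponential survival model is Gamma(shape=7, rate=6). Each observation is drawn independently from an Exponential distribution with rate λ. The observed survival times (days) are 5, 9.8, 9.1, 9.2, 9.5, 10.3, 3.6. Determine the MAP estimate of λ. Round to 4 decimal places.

λ̂_MAP = 0.2080

The Exponential(rate=λ) likelihood is ∝ λ^n e^(−λΣtᵢ). Here n = 7 and Σtᵢ = 5 + 9.8 + 9.1 + 9.2 + 9.5 + 10.3 + 3.6 = 56.5.
Posterior ∝ λ^6e^(−6λ) · λ^7e^(−56.5λ) = λ^13e^(−62.5λ), i.e. Gamma(14, 62.5).
Mode = (a−1)/b = 13/62.5 ≈ 0.2080.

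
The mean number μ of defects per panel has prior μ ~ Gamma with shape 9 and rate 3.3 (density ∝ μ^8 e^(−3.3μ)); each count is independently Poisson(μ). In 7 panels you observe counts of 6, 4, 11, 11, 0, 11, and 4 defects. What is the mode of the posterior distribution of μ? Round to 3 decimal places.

μ̂_MAP = 5.340

Σxᵢ = 6+4+11+11+0+11+4 = 47, with n = 7.
Posterior ∝ μ^8e^(−3.3μ) · μ^47e^(−7μ) = μ^55e^(−10.3μ), i.e. Gamma(shape=56, rate=10.3).
The mode of a Gamma(a, b) with a ≥ 1 (shape–rate) is (a−1)/b = 55/10.3 ≈ 5.340.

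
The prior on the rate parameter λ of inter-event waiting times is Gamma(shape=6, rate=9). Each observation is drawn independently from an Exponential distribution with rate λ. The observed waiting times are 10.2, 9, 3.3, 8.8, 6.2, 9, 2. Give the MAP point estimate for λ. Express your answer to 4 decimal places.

λ̂_MAP = 0.2087

The Exponential(rate=λ) likelihood is ∝ λ^n e^(−λΣtᵢ). Here n = 7 and Σtᵢ = 10.2 + 9 + 3.3 + 8.8 + 6.2 + 9 + 2 = 48.5.
Posterior ∝ λ^5e^(−9λ) · λ^7e^(−48.5λ) = λ^12e^(−57.5λ), i.e. Gamma(13, 57.5).
Mode = (a−1)/b = 12/57.5 ≈ 0.2087.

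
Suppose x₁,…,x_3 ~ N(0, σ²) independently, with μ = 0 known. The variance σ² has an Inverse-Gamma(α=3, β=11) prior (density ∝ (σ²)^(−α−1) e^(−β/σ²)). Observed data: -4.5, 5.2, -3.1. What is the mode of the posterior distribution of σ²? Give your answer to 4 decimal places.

Sum of squared deviations about the known mean: SS = (-4.5−0)² + (5.2−0)² + (-3.1−0)² = 56.9.
The Normal likelihood contributes (σ²)^(−n/2) exp(−SS/(2σ²)), so the posterior is Inverse-Gamma(α + n/2, β + SS/2) = Inverse-Gamma(4.5, 39.45).
The mode of Inverse-Gamma(a, b) is b/(a+1) = 39.45/5.5 ≈ 7.1727.

σ̂²_MAP = 7.1727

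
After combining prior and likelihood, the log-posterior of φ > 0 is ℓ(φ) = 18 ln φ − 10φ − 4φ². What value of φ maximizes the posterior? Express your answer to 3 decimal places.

ℓ'(φ) = 18/φ − 10 − 8φ. Setting this to zero and multiplying by φ: 8φ² + 10φ − 18 = 0.
φ = (−10 + √(10² + 4·8·18)) / (2·8) = (−10 + √676) / 16 = (−10 + 26)/16 = 1.
ℓ''(φ) = −18/φ² − 8 < 0, confirming a maximum.

φ̂_MAP = 1.000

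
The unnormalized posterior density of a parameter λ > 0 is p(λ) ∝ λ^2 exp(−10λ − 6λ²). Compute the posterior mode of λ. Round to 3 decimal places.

ℓ'(λ) = 2/λ − 10 − 12λ. Setting this to zero and multiplying by λ: 12λ² + 10λ − 2 = 0.
λ = (−10 + √(10² + 4·12·2)) / (2·12) = (−10 + √196) / 24 = (−10 + 14)/24 = 1/6.
ℓ''(λ) = −2/λ² − 12 < 0, confirming a maximum.

λ̂_MAP = 0.167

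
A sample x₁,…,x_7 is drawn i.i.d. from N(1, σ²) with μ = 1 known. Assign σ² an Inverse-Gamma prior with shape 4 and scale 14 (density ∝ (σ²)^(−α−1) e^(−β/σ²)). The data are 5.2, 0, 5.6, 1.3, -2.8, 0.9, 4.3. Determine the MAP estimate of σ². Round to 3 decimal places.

σ̂²_MAP = 5.484

Sum of squared deviations about the known mean: SS = (5.2−1)² + (0−1)² + (5.6−1)² + (1.3−1)² + (-2.8−1)² + (0.9−1)² + (4.3−1)² = 65.23.
The Normal likelihood contributes (σ²)^(−n/2) exp(−SS/(2σ²)), so the posterior is Inverse-Gamma(α + n/2, β + SS/2) = Inverse-Gamma(7.5, 46.615).
The mode of Inverse-Gamma(a, b) is b/(a+1) = 46.615/8.5 ≈ 5.484.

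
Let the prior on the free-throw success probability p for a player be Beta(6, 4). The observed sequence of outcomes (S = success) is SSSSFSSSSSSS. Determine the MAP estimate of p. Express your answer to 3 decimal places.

p̂_MAP = 0.800

Prior: Beta(6, 4).
Data: 11 successes in 12 trials (from the sequence). The binomial likelihood contributes p^11(1−p)^1, so the posterior is Beta(6+11, 4+1) = Beta(17, 5).
For Beta(a, b) with a, b > 1 the mode is (a−1)/(a+b−2) = 16/20 ≈ 0.800.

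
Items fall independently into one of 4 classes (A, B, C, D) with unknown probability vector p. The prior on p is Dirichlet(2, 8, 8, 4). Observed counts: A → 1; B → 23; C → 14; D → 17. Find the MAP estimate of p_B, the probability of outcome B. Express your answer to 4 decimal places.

The posterior is Dirichlet(αᵢ + nᵢ) = Dirichlet(3, 31, 22, 21).
For a Dirichlet(a₁,…,a_K) with all aᵢ > 1, the mode has j-th component (aⱼ − 1)/(Σaᵢ − K).
Here Σaᵢ = 77 and K = 4, so p_B = (31 − 1)/(77 − 4) = 30/73 ≈ 0.4110.

MAP estimate of p_B = 0.4110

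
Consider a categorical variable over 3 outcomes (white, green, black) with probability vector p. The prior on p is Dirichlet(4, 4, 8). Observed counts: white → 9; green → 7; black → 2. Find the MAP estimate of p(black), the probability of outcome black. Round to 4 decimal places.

The posterior is Dirichlet(αᵢ + nᵢ) = Dirichlet(13, 11, 10).
For a Dirichlet(a₁,…,a_K) with all aᵢ > 1, the mode has j-th component (aⱼ − 1)/(Σaᵢ − K).
Here Σaᵢ = 34 and K = 3, so p(black) = (10 − 1)/(34 − 3) = 9/31 ≈ 0.2903.

MAP estimate of p(black) = 0.2903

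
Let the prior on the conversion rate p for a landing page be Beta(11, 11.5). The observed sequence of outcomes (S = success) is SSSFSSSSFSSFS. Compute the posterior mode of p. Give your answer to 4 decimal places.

Prior: Beta(11, 11.5).
Data: 10 successes in 13 trials (from the sequence). The binomial likelihood contributes p^10(1−p)^3, so the posterior is Beta(11+10, 11.5+3) = Beta(21, 14.5).
For Beta(a, b) with a, b > 1 the mode is (a−1)/(a+b−2) = 20/33.5 ≈ 0.5970.

p̂_MAP = 0.5970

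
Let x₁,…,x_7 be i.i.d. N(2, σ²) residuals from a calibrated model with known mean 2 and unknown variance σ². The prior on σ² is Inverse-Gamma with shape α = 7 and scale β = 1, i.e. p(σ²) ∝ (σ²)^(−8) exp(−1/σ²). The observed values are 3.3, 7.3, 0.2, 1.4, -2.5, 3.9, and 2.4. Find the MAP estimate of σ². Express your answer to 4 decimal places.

Sum of squared deviations about the known mean: SS = (3.3−2)² + (7.3−2)² + (0.2−2)² + (1.4−2)² + (-2.5−2)² + (3.9−2)² + (2.4−2)² = 57.4.
The Normal likelihood contributes (σ²)^(−n/2) exp(−SS/(2σ²)), so the posterior is Inverse-Gamma(α + n/2, β + SS/2) = Inverse-Gamma(10.5, 29.7).
The mode of Inverse-Gamma(a, b) is b/(a+1) = 29.7/11.5 ≈ 2.5826.

σ̂²_MAP = 2.5826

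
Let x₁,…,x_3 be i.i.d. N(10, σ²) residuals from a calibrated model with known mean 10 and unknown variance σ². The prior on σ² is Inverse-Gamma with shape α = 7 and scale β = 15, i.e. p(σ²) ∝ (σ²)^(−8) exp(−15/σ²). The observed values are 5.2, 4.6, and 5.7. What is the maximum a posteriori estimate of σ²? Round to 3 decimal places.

Sum of squared deviations about the known mean: SS = (5.2−10)² + (4.6−10)² + (5.7−10)² = 70.69.
The Normal likelihood contributes (σ²)^(−n/2) exp(−SS/(2σ²)), so the posterior is Inverse-Gamma(α + n/2, β + SS/2) = Inverse-Gamma(8.5, 50.345).
The mode of Inverse-Gamma(a, b) is b/(a+1) = 50.345/9.5 ≈ 5.299.

σ̂²_MAP = 5.299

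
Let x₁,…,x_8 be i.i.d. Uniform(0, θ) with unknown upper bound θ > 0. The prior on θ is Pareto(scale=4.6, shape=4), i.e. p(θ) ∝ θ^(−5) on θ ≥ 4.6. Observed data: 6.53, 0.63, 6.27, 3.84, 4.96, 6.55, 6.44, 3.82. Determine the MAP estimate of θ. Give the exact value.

θ̂_MAP = 6.55

The Uniform(0, θ) likelihood is θ^(−n) for θ ≥ max(xᵢ), zero otherwise. Here max(xᵢ) = 6.55.
Posterior ∝ θ^(−5) · θ^(−8) = θ^(−13) on θ ≥ max(4.6, 6.55) = 6.55.
This density is strictly decreasing in θ, so the posterior mode lies at the lower boundary of the support.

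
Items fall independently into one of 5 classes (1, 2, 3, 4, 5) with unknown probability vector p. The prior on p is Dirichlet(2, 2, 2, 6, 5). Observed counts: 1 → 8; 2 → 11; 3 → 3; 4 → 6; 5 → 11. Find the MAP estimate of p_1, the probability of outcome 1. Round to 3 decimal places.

MAP estimate: 0.176

The posterior is Dirichlet(αᵢ + nᵢ) = Dirichlet(10, 13, 5, 12, 16).
For a Dirichlet(a₁,…,a_K) with all aᵢ > 1, the mode has j-th component (aⱼ − 1)/(Σaᵢ − K).
Here Σaᵢ = 56 and K = 5, so p_1 = (10 − 1)/(56 − 5) = 9/51 ≈ 0.176.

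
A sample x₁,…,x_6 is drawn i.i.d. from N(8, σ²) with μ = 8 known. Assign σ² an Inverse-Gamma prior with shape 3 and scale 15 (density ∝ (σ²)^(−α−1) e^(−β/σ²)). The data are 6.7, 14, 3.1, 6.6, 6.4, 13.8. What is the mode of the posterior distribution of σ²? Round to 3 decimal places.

Sum of squared deviations about the known mean: SS = (6.7−8)² + (14−8)² + (3.1−8)² + (6.6−8)² + (6.4−8)² + (13.8−8)² = 99.86.
The Normal likelihood contributes (σ²)^(−n/2) exp(−SS/(2σ²)), so the posterior is Inverse-Gamma(α + n/2, β + SS/2) = Inverse-Gamma(6, 64.93).
The mode of Inverse-Gamma(a, b) is b/(a+1) = 64.93/7 ≈ 9.276.

σ̂²_MAP = 9.276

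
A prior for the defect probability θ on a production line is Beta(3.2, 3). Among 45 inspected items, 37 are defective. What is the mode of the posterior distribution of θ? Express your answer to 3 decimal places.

Prior: Beta(3.2, 3).
Data: 37 successes in 45 trials. The binomial likelihood contributes θ^37(1−θ)^8, so the posterior is Beta(3.2+37, 3+8) = Beta(40.2, 11).
For Beta(a, b) with a, b > 1 the mode is (a−1)/(a+b−2) = 39.2/49.2 ≈ 0.797.

θ̂_MAP = 0.797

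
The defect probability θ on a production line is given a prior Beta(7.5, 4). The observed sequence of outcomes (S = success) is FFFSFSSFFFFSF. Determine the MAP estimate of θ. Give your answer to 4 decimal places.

θ̂_MAP = 0.4667

Prior: Beta(7.5, 4).
Data: 4 successes in 13 trials (from the sequence). The binomial likelihood contributes θ^4(1−θ)^9, so the posterior is Beta(7.5+4, 4+9) = Beta(11.5, 13).
For Beta(a, b) with a, b > 1 the mode is (a−1)/(a+b−2) = 10.5/22.5 ≈ 0.4667.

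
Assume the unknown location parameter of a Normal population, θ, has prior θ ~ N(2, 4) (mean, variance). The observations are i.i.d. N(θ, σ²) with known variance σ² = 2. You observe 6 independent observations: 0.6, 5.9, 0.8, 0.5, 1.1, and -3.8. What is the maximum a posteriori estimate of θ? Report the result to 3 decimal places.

θ̂_MAP = 0.938

n = 6; x̄ = (0.6 + 5.9 + 0.8 + 0.5 + 1.1 + (-3.8))/6 = 5.1/6 = 0.85.
For a Normal prior and Normal likelihood with known variance, the posterior is Normal; its mode equals its mean, the precision-weighted average.
Prior precision 1/σ₀² = 1/4 = 0.25; data precision n/σ² = 6/2 = 3.
θ̂ = (0.25·2 + 3·0.85) / (0.25 + 3) = 3.05/3.25 = 61/65 ≈ 0.938.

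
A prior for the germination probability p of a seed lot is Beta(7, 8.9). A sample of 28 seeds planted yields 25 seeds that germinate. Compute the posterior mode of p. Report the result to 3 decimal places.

Prior: Beta(7, 8.9).
Data: 25 successes in 28 trials. The binomial likelihood contributes p^25(1−p)^3, so the posterior is Beta(7+25, 8.9+3) = Beta(32, 11.9).
For Beta(a, b) with a, b > 1 the mode is (a−1)/(a+b−2) = 31/41.9 ≈ 0.740.

p̂_MAP = 0.740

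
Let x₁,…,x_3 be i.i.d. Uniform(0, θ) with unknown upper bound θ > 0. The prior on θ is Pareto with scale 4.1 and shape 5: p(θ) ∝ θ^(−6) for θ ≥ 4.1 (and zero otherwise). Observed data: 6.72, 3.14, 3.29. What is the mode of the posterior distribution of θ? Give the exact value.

The Uniform(0, θ) likelihood is θ^(−n) for θ ≥ max(xᵢ), zero otherwise. Here max(xᵢ) = 6.72.
Posterior ∝ θ^(−6) · θ^(−3) = θ^(−9) on θ ≥ max(4.1, 6.72) = 6.72.
This density is strictly decreasing in θ, so the posterior mode lies at the lower boundary of the support.

θ̂_MAP = 6.72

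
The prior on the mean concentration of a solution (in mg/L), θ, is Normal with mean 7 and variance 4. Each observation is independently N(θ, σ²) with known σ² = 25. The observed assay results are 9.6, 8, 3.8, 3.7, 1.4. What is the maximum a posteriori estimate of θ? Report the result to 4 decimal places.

θ̂_MAP = 6.2444

n = 5; x̄ = (9.6 + 8 + 3.8 + 3.7 + 1.4)/5 = 26.5/5 = 5.3.
For a Normal prior and Normal likelihood with known variance, the posterior is Normal; its mode equals its mean, the precision-weighted average.
Prior precision 1/σ₀² = 1/4 = 0.25; data precision n/σ² = 5/25 = 0.2.
θ̂ = (0.25·7 + 0.2·5.3) / (0.25 + 0.2) = 2.81/0.45 = 281/45 ≈ 6.2444.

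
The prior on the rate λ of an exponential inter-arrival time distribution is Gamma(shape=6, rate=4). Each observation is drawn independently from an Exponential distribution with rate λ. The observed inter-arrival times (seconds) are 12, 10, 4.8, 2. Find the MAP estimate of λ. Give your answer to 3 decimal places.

λ̂_MAP = 0.274

The Exponential(rate=λ) likelihood is ∝ λ^n e^(−λΣtᵢ). Here n = 4 and Σtᵢ = 12 + 10 + 4.8 + 2 = 28.8.
Posterior ∝ λ^5e^(−4λ) · λ^4e^(−28.8λ) = λ^9e^(−32.8λ), i.e. Gamma(10, 32.8).
Mode = (a−1)/b = 9/32.8 ≈ 0.274.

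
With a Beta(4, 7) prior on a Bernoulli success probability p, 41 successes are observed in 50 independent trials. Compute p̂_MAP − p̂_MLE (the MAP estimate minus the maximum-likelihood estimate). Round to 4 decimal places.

Posterior is Beta(45, 16); MAP = (45−1)/(61−2) = 44/59 ≈ 0.74576.
MLE ignores the prior: p̂_MLE = k/n = 41/50 ≈ 0.82000.
Difference = 44/59 − 41/50 = -219/2950 ≈ -0.0742.

MAP − MLE = -0.0742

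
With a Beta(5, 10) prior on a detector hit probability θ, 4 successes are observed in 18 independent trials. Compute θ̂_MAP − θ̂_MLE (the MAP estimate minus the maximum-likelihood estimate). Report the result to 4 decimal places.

MAP − MLE = 0.0358

Posterior is Beta(9, 24); MAP = (9−1)/(33−2) = 8/31 ≈ 0.25806.
MLE ignores the prior: θ̂_MLE = k/n = 4/18 ≈ 0.22222.
Difference = 8/31 − 4/18 = 10/279 ≈ 0.0358.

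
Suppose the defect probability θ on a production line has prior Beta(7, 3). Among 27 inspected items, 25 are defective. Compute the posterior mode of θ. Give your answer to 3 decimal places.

θ̂_MAP = 0.886

Prior: Beta(7, 3).
Data: 25 successes in 27 trials. The binomial likelihood contributes θ^25(1−θ)^2, so the posterior is Beta(7+25, 3+2) = Beta(32, 5).
For Beta(a, b) with a, b > 1 the mode is (a−1)/(a+b−2) = 31/35 ≈ 0.886.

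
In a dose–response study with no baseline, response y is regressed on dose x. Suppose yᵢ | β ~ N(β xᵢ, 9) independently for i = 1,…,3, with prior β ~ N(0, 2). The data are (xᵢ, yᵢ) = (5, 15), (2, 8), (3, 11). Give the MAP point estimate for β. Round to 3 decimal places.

log p(β | y) = −Σ(yᵢ − βxᵢ)²/(2·9) − β²/(2·2) + const.
Setting the derivative to zero: Σxᵢ(yᵢ − βxᵢ)/9 − β/2 = 0, so β = Σxᵢyᵢ / (Σxᵢ² + σ²/τ²).
Σxᵢyᵢ = 5·15 + 2·8 + 3·11 = 124; Σxᵢ² = 38; σ²/τ² = 4.5.
β̂_MAP = 124 / (38 + 4.5) = 124/42.5 ≈ 2.918.

β̂_MAP = 2.918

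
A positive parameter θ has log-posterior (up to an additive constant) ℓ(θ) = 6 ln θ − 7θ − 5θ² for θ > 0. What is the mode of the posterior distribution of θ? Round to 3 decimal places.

θ̂_MAP = 0.500

ℓ'(θ) = 6/θ − 7 − 10θ. Setting this to zero and multiplying by θ: 10θ² + 7θ − 6 = 0.
θ = (−7 + √(7² + 4·10·6)) / (2·10) = (−7 + √289) / 20 = (−7 + 17)/20 = 1/2.
ℓ''(θ) = −6/θ² − 10 < 0, confirming a maximum.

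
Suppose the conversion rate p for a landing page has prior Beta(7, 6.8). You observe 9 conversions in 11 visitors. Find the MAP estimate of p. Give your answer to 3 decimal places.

p̂_MAP = 0.658

Prior: Beta(7, 6.8).
Data: 9 successes in 11 trials. The binomial likelihood contributes p^9(1−p)^2, so the posterior is Beta(7+9, 6.8+2) = Beta(16, 8.8).
For Beta(a, b) with a, b > 1 the mode is (a−1)/(a+b−2) = 15/22.8 ≈ 0.658.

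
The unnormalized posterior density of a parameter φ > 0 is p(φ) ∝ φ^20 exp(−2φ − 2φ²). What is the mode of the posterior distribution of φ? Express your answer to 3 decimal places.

ℓ'(φ) = 20/φ − 2 − 4φ. Setting this to zero and multiplying by φ: 4φ² + 2φ − 20 = 0.
φ = (−2 + √(2² + 4·4·20)) / (2·4) = (−2 + √324) / 8 = (−2 + 18)/8 = 2.
ℓ''(φ) = −20/φ² − 4 < 0, confirming a maximum.

φ̂_MAP = 2.000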